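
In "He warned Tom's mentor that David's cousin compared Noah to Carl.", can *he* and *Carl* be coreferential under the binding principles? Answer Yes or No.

No

*Carl* is an R-expression; Principle C requires it to be free (not bound by any c-commanding expression).
— he: subject of the matrix clause; the pronoun c-commands the R-expression — coreference blocked (Principle C).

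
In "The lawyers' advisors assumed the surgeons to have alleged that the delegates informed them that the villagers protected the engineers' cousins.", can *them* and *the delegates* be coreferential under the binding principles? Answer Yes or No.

*the delegates* is an R-expression; Principle C requires it to be free (not bound by any c-commanding expression).
— them: object of the clause headed by 'informed'; the R-expression locally c-commands the pronoun — coreference blocked (Principle B on the pronoun).

No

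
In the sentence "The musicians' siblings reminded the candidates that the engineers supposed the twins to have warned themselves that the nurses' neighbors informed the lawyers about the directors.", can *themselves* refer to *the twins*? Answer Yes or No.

Yes

*themselves* is a reflexive; Principle A requires it to be bound within its binding domain — the clause headed by 'warned'.
— the twins: subject of the clause headed by 'warned'; c-commands the reflexive within its binding domain — allowed (Principle A).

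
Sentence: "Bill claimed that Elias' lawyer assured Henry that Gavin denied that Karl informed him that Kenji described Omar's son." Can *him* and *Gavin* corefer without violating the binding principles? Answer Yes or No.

*Gavin* is an R-expression; Principle C requires it to be free (not bound by any c-commanding expression).
— him: object of the clause headed by 'informed'; the pronoun does not c-command the R-expression — coreference allowed.

Yes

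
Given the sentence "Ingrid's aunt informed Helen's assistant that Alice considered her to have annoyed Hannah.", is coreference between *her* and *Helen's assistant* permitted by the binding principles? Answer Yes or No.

Yes

*her* is a pronoun; Principle B requires it to be free in its binding domain — the clause headed by 'considered'.
— Helen's assistant: object of the matrix clause; c-commands the pronoun but lies outside its binding domain — allowed.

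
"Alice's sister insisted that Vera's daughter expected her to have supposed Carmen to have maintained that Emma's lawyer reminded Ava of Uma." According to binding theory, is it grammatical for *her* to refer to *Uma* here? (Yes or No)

No

*Uma* is an R-expression; Principle C requires it to be free (not bound by any c-commanding expression).
— her: subject of the clause headed by 'supposed'; the pronoun c-commands the R-expression — coreference blocked (Principle C).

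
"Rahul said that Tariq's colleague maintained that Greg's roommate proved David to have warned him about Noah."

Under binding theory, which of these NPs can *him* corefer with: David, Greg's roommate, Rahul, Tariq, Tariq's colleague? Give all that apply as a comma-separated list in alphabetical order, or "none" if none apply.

*him* is a pronoun; Principle B requires it to be free in its binding domain — the clause headed by 'warned'.
— David: subject of the clause headed by 'warned'; c-commands the pronoun within its binding domain — blocked (Principle B).
— Greg's roommate: subject of the clause headed by 'proved'; c-commands the pronoun but lies outside its binding domain — allowed.
— Rahul: subject of the matrix clause; c-commands the pronoun but lies outside its binding domain — allowed.
— Tariq: possessor inside the subject DP of the clause headed by 'maintained'; does not c-command the pronoun — Principle B does not apply; allowed.
— Tariq's colleague: subject of the clause headed by 'maintained'; c-commands the pronoun but lies outside its binding domain — allowed.

Greg's roommate, Rahul, Tariq, Tariq's colleague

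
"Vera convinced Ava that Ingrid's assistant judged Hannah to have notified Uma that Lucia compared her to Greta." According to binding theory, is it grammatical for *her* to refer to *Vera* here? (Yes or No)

*Vera* is an R-expression; Principle C requires it to be free (not bound by any c-commanding expression).
— her: object of the clause headed by 'compared'; the pronoun does not c-command the R-expression — coreference allowed.

Yes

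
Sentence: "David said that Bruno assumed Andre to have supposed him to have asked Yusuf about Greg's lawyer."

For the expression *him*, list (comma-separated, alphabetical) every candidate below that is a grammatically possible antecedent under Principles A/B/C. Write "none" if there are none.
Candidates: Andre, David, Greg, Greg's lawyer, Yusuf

*him* is a pronoun; Principle B requires it to be free in its binding domain — the clause headed by 'supposed'.
— Andre: subject of the clause headed by 'supposed'; c-commands the pronoun within its binding domain — blocked (Principle B).
— David: subject of the matrix clause; c-commands the pronoun but lies outside its binding domain — allowed.
— Greg: possessor inside the second object DP of the clause headed by 'asked'; is c-commanded by the pronoun; coreference would bind this R-expression — blocked (Principle C).
— Greg's lawyer: second object of the clause headed by 'asked'; is c-commanded by the pronoun; coreference would bind this R-expression — blocked (Principle C).
— Yusuf: object of the clause headed by 'asked'; is c-commanded by the pronoun; coreference would bind this R-expression — blocked (Principle C).

David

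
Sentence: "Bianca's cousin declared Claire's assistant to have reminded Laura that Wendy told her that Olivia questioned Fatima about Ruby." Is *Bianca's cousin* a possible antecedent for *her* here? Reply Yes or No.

Yes

*her* is a pronoun; Principle B requires it to be free in its binding domain — the clause headed by 'told'.
— Bianca's cousin: subject of the matrix clause; c-commands the pronoun but lies outside its binding domain — allowed.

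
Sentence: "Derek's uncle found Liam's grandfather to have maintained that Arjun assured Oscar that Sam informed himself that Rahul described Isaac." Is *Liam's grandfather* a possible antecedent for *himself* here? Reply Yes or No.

No

*himself* is a reflexive; Principle A requires it to be bound within its binding domain — the clause headed by 'informed'.
— Liam's grandfather: subject of the clause headed by 'maintained'; c-commands the reflexive but lies outside its binding domain — cannot bind it (Principle A).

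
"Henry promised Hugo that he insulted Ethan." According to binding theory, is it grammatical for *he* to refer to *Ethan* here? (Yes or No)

*Ethan* is an R-expression; Principle C requires it to be free (not bound by any c-commanding expression).
— he: subject of the clause headed by 'insulted'; the pronoun c-commands the R-expression — coreference blocked (Principle C).

No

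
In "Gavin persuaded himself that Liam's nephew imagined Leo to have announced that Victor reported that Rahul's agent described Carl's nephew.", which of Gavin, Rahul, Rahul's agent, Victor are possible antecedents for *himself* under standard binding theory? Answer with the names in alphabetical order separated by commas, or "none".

*himself* is a reflexive; Principle A requires it to be bound within its binding domain — the matrix clause.
— Gavin: subject of the matrix clause; c-commands the reflexive within its binding domain — allowed (Principle A).
— Rahul: possessor inside the subject DP of the clause headed by 'described'; does not c-command the reflexive — cannot bind it (Principle A).
— Rahul's agent: subject of the clause headed by 'described'; does not c-command the reflexive — cannot bind it (Principle A).
— Victor: subject of the clause headed by 'reported'; does not c-command the reflexive — cannot bind it (Principle A).

Gavin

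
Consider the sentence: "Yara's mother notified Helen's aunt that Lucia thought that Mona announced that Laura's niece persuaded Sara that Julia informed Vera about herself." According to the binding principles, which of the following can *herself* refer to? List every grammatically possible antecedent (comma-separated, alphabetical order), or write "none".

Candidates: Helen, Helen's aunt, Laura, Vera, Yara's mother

Vera

*herself* is a reflexive; Principle A requires it to be bound within its binding domain — the clause headed by 'informed'.
— Helen: possessor inside the object DP of the matrix clause; does not c-command the reflexive — cannot bind it (Principle A).
— Helen's aunt: object of the matrix clause; c-commands the reflexive but lies outside its binding domain — cannot bind it (Principle A).
— Laura: possessor inside the subject DP of the clause headed by 'persuaded'; does not c-command the reflexive — cannot bind it (Principle A).
— Vera: object of the clause headed by 'informed'; c-commands the reflexive within its binding domain — allowed (Principle A).
— Yara's mother: subject of the matrix clause; c-commands the reflexive but lies outside its binding domain — cannot bind it (Principle A).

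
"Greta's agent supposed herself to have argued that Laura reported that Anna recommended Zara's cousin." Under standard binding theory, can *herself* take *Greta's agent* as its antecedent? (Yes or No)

*herself* is a reflexive; Principle A requires it to be bound within its binding domain — the matrix clause.
— Greta's agent: subject of the matrix clause; c-commands the reflexive within its binding domain — allowed (Principle A).

Yes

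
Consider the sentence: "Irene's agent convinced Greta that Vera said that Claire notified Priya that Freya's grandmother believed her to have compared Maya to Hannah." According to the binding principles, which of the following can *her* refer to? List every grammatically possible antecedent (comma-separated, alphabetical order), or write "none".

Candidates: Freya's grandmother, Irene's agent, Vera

*her* is a pronoun; Principle B requires it to be free in its binding domain — the clause headed by 'believed'.
— Freya's grandmother: subject of the clause headed by 'believed'; c-commands the pronoun within its binding domain — blocked (Principle B).
— Irene's agent: subject of the matrix clause; c-commands the pronoun but lies outside its binding domain — allowed.
— Vera: subject of the clause headed by 'said'; c-commands the pronoun but lies outside its binding domain — allowed.

Irene's agent, Vera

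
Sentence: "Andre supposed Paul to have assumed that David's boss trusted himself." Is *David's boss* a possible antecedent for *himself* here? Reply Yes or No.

*himself* is a reflexive; Principle A requires it to be bound within its binding domain — the clause headed by 'trusted'.
— David's boss: subject of the clause headed by 'trusted'; c-commands the reflexive within its binding domain — allowed (Principle A).

Yes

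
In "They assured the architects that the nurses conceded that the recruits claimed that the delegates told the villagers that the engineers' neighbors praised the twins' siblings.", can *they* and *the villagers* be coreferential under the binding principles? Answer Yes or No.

*the villagers* is an R-expression; Principle C requires it to be free (not bound by any c-commanding expression).
— they: subject of the matrix clause; the pronoun c-commands the R-expression — coreference blocked (Principle C).

No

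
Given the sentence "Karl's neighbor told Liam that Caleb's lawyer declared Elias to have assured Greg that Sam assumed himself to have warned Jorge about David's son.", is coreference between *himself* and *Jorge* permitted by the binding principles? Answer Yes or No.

*himself* is a reflexive; Principle A requires it to be bound within its binding domain — the clause headed by 'assumed'.
— Jorge: object of the clause headed by 'warned'; does not c-command the reflexive — cannot bind it (Principle A).

No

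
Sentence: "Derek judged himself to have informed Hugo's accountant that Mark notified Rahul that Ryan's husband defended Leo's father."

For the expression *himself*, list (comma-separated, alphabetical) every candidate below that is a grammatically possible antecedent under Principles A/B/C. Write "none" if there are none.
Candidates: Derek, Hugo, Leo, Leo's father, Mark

*himself* is a reflexive; Principle A requires it to be bound within its binding domain — the matrix clause.
— Derek: subject of the matrix clause; c-commands the reflexive within its binding domain — allowed (Principle A).
— Hugo: possessor inside the object DP of the clause headed by 'informed'; does not c-command the reflexive — cannot bind it (Principle A).
— Leo: possessor inside the object DP of the clause headed by 'defended'; does not c-command the reflexive — cannot bind it (Principle A).
— Leo's father: object of the clause headed by 'defended'; does not c-command the reflexive — cannot bind it (Principle A).
— Mark: subject of the clause headed by 'notified'; does not c-command the reflexive — cannot bind it (Principle A).

Derek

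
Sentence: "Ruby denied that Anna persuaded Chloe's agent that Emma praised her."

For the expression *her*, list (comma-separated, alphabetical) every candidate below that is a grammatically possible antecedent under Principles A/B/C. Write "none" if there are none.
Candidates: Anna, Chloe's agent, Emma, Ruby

*her* is a pronoun; Principle B requires it to be free in its binding domain — the clause headed by 'praised'.
— Anna: subject of the clause headed by 'persuaded'; c-commands the pronoun but lies outside its binding domain — allowed.
— Chloe's agent: object of the clause headed by 'persuaded'; c-commands the pronoun but lies outside its binding domain — allowed.
— Emma: subject of the clause headed by 'praised'; c-commands the pronoun within its binding domain — blocked (Principle B).
— Ruby: subject of the matrix clause; c-commands the pronoun but lies outside its binding domain — allowed.

Anna, Chloe's agent, Ruby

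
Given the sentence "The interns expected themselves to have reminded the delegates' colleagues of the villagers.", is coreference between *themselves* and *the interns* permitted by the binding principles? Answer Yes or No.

Yes

*themselves* is a reflexive; Principle A requires it to be bound within its binding domain — the matrix clause.
— the interns: subject of the matrix clause; c-commands the reflexive within its binding domain — allowed (Principle A).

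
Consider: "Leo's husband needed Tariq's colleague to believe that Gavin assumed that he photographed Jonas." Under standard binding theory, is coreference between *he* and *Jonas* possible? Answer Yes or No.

No

*Jonas* is an R-expression; Principle C requires it to be free (not bound by any c-commanding expression).
— he: subject of the clause headed by 'photographed'; the pronoun c-commands the R-expression — coreference blocked (Principle C).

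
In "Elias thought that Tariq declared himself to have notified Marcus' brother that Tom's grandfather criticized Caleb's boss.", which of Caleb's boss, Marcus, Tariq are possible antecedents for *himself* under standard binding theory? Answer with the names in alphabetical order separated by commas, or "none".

Tariq

*himself* is a reflexive; Principle A requires it to be bound within its binding domain — the clause headed by 'declared'.
— Caleb's boss: object of the clause headed by 'criticized'; does not c-command the reflexive — cannot bind it (Principle A).
— Marcus: possessor inside the object DP of the clause headed by 'notified'; does not c-command the reflexive — cannot bind it (Principle A).
— Tariq: subject of the clause headed by 'declared'; c-commands the reflexive within its binding domain — allowed (Principle A).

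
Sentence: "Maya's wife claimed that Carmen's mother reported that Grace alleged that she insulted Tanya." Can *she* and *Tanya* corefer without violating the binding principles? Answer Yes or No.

No

*Tanya* is an R-expression; Principle C requires it to be free (not bound by any c-commanding expression).
— she: subject of the clause headed by 'insulted'; the pronoun c-commands the R-expression — coreference blocked (Principle C).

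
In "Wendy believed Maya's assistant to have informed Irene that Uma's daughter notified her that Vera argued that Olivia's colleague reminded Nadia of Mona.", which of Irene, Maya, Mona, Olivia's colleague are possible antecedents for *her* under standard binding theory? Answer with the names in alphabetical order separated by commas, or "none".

*her* is a pronoun; Principle B requires it to be free in its binding domain — the clause headed by 'notified'.
— Irene: object of the clause headed by 'informed'; c-commands the pronoun but lies outside its binding domain — allowed.
— Maya: possessor inside the subject DP of the clause headed by 'informed'; does not c-command the pronoun — Principle B does not apply; allowed.
— Mona: second object of the clause headed by 'reminded'; is c-commanded by the pronoun; coreference would bind this R-expression — blocked (Principle C).
— Olivia's colleague: subject of the clause headed by 'reminded'; is c-commanded by the pronoun; coreference would bind this R-expression — blocked (Principle C).

Irene, Maya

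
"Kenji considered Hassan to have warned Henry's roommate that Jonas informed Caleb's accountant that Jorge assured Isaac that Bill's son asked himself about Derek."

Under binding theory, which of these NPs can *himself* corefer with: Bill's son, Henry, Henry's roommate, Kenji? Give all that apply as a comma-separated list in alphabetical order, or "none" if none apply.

*himself* is a reflexive; Principle A requires it to be bound within its binding domain — the clause headed by 'asked'.
— Bill's son: subject of the clause headed by 'asked'; c-commands the reflexive within its binding domain — allowed (Principle A).
— Henry: possessor inside the object DP of the clause headed by 'warned'; does not c-command the reflexive — cannot bind it (Principle A).
— Henry's roommate: object of the clause headed by 'warned'; c-commands the reflexive but lies outside its binding domain — cannot bind it (Principle A).
— Kenji: subject of the matrix clause; c-commands the reflexive but lies outside its binding domain — cannot bind it (Principle A).

Bill's son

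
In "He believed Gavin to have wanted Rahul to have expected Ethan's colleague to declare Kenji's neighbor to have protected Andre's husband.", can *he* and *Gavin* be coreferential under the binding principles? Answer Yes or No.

*Gavin* is an R-expression; Principle C requires it to be free (not bound by any c-commanding expression).
— he: subject of the matrix clause; the pronoun c-commands the R-expression — coreference blocked (Principle C).

No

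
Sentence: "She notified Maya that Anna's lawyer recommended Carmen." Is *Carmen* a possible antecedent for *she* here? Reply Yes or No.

No

*she* is a pronoun; Principle B requires it to be free in its binding domain — the matrix clause.
— Carmen: object of the clause headed by 'recommended'; is c-commanded by the pronoun; coreference would bind this R-expression — blocked (Principle C).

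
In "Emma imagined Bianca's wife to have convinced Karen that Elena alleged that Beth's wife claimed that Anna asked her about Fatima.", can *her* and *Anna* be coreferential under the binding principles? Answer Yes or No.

No

*Anna* is an R-expression; Principle C requires it to be free (not bound by any c-commanding expression).
— her: object of the clause headed by 'asked'; the R-expression locally c-commands the pronoun — coreference blocked (Principle B on the pronoun).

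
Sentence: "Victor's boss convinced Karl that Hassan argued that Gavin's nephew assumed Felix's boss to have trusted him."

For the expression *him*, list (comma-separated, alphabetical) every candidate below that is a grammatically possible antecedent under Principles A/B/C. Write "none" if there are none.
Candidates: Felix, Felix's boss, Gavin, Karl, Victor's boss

Felix, Gavin, Karl, Victor's boss

*him* is a pronoun; Principle B requires it to be free in its binding domain — the clause headed by 'trusted'.
— Felix: possessor inside the subject DP of the clause headed by 'trusted'; does not c-command the pronoun — Principle B does not apply; allowed.
— Felix's boss: subject of the clause headed by 'trusted'; c-commands the pronoun within its binding domain — blocked (Principle B).
— Gavin: possessor inside the subject DP of the clause headed by 'assumed'; does not c-command the pronoun — Principle B does not apply; allowed.
— Karl: object of the matrix clause; c-commands the pronoun but lies outside its binding domain — allowed.
— Victor's boss: subject of the matrix clause; c-commands the pronoun but lies outside its binding domain — allowed.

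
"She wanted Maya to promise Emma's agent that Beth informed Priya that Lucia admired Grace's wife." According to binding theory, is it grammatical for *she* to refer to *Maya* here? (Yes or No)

*Maya* is an R-expression; Principle C requires it to be free (not bound by any c-commanding expression).
— she: subject of the matrix clause; the pronoun c-commands the R-expression — coreference blocked (Principle C).

No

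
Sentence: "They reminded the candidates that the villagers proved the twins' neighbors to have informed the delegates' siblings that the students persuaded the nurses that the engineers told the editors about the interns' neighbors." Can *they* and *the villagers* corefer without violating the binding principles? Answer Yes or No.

No

*the villagers* is an R-expression; Principle C requires it to be free (not bound by any c-commanding expression).
— they: subject of the matrix clause; the pronoun c-commands the R-expression — coreference blocked (Principle C).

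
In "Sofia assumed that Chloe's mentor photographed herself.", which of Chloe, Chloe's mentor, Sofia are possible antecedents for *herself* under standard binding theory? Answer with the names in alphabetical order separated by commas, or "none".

Chloe's mentor

*herself* is a reflexive; Principle A requires it to be bound within its binding domain — the clause headed by 'photographed'.
— Chloe: possessor inside the subject DP of the clause headed by 'photographed'; does not c-command the reflexive — cannot bind it (Principle A).
— Chloe's mentor: subject of the clause headed by 'photographed'; c-commands the reflexive within its binding domain — allowed (Principle A).
— Sofia: subject of the matrix clause; c-commands the reflexive but lies outside its binding domain — cannot bind it (Principle A).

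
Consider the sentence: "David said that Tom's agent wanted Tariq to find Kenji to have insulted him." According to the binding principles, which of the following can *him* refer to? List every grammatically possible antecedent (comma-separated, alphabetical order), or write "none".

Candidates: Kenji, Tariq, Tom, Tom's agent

*him* is a pronoun; Principle B requires it to be free in its binding domain — the clause headed by 'insulted'.
— Kenji: subject of the clause headed by 'insulted'; c-commands the pronoun within its binding domain — blocked (Principle B).
— Tariq: subject of the clause headed by 'find'; c-commands the pronoun but lies outside its binding domain — allowed.
— Tom: possessor inside the subject DP of the clause headed by 'wanted'; does not c-command the pronoun — Principle B does not apply; allowed.
— Tom's agent: subject of the clause headed by 'wanted'; c-commands the pronoun but lies outside its binding domain — allowed.

Tariq, Tom, Tom's agent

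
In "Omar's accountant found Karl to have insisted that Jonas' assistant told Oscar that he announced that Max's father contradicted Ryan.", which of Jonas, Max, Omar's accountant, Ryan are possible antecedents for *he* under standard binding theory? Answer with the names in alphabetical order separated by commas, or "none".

Jonas, Omar's accountant

*he* is a pronoun; Principle B requires it to be free in its binding domain — the clause headed by 'announced'.
— Jonas: possessor inside the subject DP of the clause headed by 'told'; does not c-command the pronoun — Principle B does not apply; allowed.
— Max: possessor inside the subject DP of the clause headed by 'contradicted'; is c-commanded by the pronoun; coreference would bind this R-expression — blocked (Principle C).
— Omar's accountant: subject of the matrix clause; c-commands the pronoun but lies outside its binding domain — allowed.
— Ryan: object of the clause headed by 'contradicted'; is c-commanded by the pronoun; coreference would bind this R-expression — blocked (Principle C).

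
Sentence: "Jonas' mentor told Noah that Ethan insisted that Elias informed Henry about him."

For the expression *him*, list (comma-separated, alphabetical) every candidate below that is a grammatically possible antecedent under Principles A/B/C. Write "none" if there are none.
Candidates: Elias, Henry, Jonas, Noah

Jonas, Noah

*him* is a pronoun; Principle B requires it to be free in its binding domain — the clause headed by 'informed'.
— Elias: subject of the clause headed by 'informed'; c-commands the pronoun within its binding domain — blocked (Principle B).
— Henry: object of the clause headed by 'informed'; c-commands the pronoun within its binding domain — blocked (Principle B).
— Jonas: possessor inside the subject DP of the matrix clause; does not c-command the pronoun — Principle B does not apply; allowed.
— Noah: object of the matrix clause; c-commands the pronoun but lies outside its binding domain — allowed.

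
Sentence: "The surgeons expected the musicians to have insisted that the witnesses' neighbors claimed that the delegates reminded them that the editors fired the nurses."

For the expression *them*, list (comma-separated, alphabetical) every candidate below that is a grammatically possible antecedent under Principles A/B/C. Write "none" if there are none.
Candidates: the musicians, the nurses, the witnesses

the musicians, the witnesses

*them* is a pronoun; Principle B requires it to be free in its binding domain — the clause headed by 'reminded'.
— the musicians: subject of the clause headed by 'insisted'; c-commands the pronoun but lies outside its binding domain — allowed.
— the nurses: object of the clause headed by 'fired'; is c-commanded by the pronoun; coreference would bind this R-expression — blocked (Principle C).
— the witnesses: possessor inside the subject DP of the clause headed by 'claimed'; does not c-command the pronoun — Principle B does not apply; allowed.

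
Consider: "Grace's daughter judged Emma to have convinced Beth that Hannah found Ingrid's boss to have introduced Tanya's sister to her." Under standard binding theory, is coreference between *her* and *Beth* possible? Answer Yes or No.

Yes

*Beth* is an R-expression; Principle C requires it to be free (not bound by any c-commanding expression).
— her: second object of the clause headed by 'introduced'; the pronoun does not c-command the R-expression — coreference allowed.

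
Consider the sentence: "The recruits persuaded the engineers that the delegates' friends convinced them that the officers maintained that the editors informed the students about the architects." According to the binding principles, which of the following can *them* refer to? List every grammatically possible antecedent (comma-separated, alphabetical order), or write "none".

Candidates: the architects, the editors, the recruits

the recruits

*them* is a pronoun; Principle B requires it to be free in its binding domain — the clause headed by 'convinced'.
— the architects: second object of the clause headed by 'informed'; is c-commanded by the pronoun; coreference would bind this R-expression — blocked (Principle C).
— the editors: subject of the clause headed by 'informed'; is c-commanded by the pronoun; coreference would bind this R-expression — blocked (Principle C).
— the recruits: subject of the matrix clause; c-commands the pronoun but lies outside its binding domain — allowed.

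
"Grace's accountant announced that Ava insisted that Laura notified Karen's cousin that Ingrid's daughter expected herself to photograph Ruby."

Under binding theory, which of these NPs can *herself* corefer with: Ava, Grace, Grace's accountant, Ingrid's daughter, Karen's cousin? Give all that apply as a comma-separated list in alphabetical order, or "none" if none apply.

*herself* is a reflexive; Principle A requires it to be bound within its binding domain — the clause headed by 'expected'.
— Ava: subject of the clause headed by 'insisted'; c-commands the reflexive but lies outside its binding domain — cannot bind it (Principle A).
— Grace: possessor inside the subject DP of the matrix clause; does not c-command the reflexive — cannot bind it (Principle A).
— Grace's accountant: subject of the matrix clause; c-commands the reflexive but lies outside its binding domain — cannot bind it (Principle A).
— Ingrid's daughter: subject of the clause headed by 'expected'; c-commands the reflexive within its binding domain — allowed (Principle A).
— Karen's cousin: object of the clause headed by 'notified'; c-commands the reflexive but lies outside its binding domain — cannot bind it (Principle A).

Ingrid's daughter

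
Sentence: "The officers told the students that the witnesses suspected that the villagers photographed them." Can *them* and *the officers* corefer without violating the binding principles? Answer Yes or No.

*the officers* is an R-expression; Principle C requires it to be free (not bound by any c-commanding expression).
— them: object of the clause headed by 'photographed'; the pronoun does not c-command the R-expression — coreference allowed.

Yes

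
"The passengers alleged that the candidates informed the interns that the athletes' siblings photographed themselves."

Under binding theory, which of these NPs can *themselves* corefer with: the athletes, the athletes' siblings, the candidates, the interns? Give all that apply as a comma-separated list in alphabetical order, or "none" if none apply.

the athletes' siblings

*themselves* is a reflexive; Principle A requires it to be bound within its binding domain — the clause headed by 'photographed'.
— the athletes: possessor inside the subject DP of the clause headed by 'photographed'; does not c-command the reflexive — cannot bind it (Principle A).
— the athletes' siblings: subject of the clause headed by 'photographed'; c-commands the reflexive within its binding domain — allowed (Principle A).
— the candidates: subject of the clause headed by 'informed'; c-commands the reflexive but lies outside its binding domain — cannot bind it (Principle A).
— the interns: object of the clause headed by 'informed'; c-commands the reflexive but lies outside its binding domain — cannot bind it (Principle A).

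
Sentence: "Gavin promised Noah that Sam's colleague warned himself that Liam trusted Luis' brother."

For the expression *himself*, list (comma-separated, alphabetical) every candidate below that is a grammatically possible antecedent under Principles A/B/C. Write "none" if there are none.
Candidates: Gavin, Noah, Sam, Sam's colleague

Sam's colleague

*himself* is a reflexive; Principle A requires it to be bound within its binding domain — the clause headed by 'warned'.
— Gavin: subject of the matrix clause; c-commands the reflexive but lies outside its binding domain — cannot bind it (Principle A).
— Noah: object of the matrix clause; c-commands the reflexive but lies outside its binding domain — cannot bind it (Principle A).
— Sam: possessor inside the subject DP of the clause headed by 'warned'; does not c-command the reflexive — cannot bind it (Principle A).
— Sam's colleague: subject of the clause headed by 'warned'; c-commands the reflexive within its binding domain — allowed (Principle A).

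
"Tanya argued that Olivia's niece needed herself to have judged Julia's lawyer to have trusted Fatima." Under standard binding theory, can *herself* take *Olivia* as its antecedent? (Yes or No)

*herself* is a reflexive; Principle A requires it to be bound within its binding domain — the clause headed by 'needed'.
— Olivia: possessor inside the subject DP of the clause headed by 'needed'; does not c-command the reflexive — cannot bind it (Principle A).

No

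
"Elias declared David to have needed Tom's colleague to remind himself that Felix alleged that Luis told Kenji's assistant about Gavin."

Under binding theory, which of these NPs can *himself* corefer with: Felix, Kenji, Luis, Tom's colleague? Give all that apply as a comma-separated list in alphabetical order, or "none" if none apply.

Tom's colleague

*himself* is a reflexive; Principle A requires it to be bound within its binding domain — the clause headed by 'remind'.
— Felix: subject of the clause headed by 'alleged'; does not c-command the reflexive — cannot bind it (Principle A).
— Kenji: possessor inside the object DP of the clause headed by 'told'; does not c-command the reflexive — cannot bind it (Principle A).
— Luis: subject of the clause headed by 'told'; does not c-command the reflexive — cannot bind it (Principle A).
— Tom's colleague: subject of the clause headed by 'remind'; c-commands the reflexive within its binding domain — allowed (Principle A).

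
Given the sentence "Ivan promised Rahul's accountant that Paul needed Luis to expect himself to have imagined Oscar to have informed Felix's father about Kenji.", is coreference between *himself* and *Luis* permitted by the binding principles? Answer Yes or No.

Yes

*himself* is a reflexive; Principle A requires it to be bound within its binding domain — the clause headed by 'expect'.
— Luis: subject of the clause headed by 'expect'; c-commands the reflexive within its binding domain — allowed (Principle A).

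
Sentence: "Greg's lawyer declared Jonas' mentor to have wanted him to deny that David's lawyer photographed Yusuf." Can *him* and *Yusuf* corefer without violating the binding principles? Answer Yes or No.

No

*Yusuf* is an R-expression; Principle C requires it to be free (not bound by any c-commanding expression).
— him: subject of the clause headed by 'deny'; the pronoun c-commands the R-expression — coreference blocked (Principle C).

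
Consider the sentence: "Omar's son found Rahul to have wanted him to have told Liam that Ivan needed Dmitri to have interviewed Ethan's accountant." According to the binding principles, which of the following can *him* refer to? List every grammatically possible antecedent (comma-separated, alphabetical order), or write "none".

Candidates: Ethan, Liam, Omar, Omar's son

Omar, Omar's son

*him* is a pronoun; Principle B requires it to be free in its binding domain — the clause headed by 'wanted'.
— Ethan: possessor inside the object DP of the clause headed by 'interviewed'; is c-commanded by the pronoun; coreference would bind this R-expression — blocked (Principle C).
— Liam: object of the clause headed by 'told'; is c-commanded by the pronoun; coreference would bind this R-expression — blocked (Principle C).
— Omar: possessor inside the subject DP of the matrix clause; does not c-command the pronoun — Principle B does not apply; allowed.
— Omar's son: subject of the matrix clause; c-commands the pronoun but lies outside its binding domain — allowed.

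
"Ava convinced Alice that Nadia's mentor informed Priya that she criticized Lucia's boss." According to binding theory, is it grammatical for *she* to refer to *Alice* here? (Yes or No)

Yes

*Alice* is an R-expression; Principle C requires it to be free (not bound by any c-commanding expression).
— she: subject of the clause headed by 'criticized'; the pronoun does not c-command the R-expression — coreference allowed.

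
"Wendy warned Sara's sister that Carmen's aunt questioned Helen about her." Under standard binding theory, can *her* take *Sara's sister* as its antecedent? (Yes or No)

Yes

*her* is a pronoun; Principle B requires it to be free in its binding domain — the clause headed by 'questioned'.
— Sara's sister: object of the matrix clause; c-commands the pronoun but lies outside its binding domain — allowed.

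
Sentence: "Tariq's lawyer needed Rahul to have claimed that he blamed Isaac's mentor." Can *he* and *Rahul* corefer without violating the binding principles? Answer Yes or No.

Yes

*Rahul* is an R-expression; Principle C requires it to be free (not bound by any c-commanding expression).
— he: subject of the clause headed by 'blamed'; the pronoun does not c-command the R-expression — coreference allowed.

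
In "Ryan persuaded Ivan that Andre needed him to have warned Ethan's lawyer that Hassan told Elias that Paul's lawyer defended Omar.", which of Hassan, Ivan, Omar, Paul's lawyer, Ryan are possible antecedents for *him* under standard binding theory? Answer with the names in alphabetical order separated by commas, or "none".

Ivan, Ryan

*him* is a pronoun; Principle B requires it to be free in its binding domain — the clause headed by 'needed'.
— Hassan: subject of the clause headed by 'told'; is c-commanded by the pronoun; coreference would bind this R-expression — blocked (Principle C).
— Ivan: object of the matrix clause; c-commands the pronoun but lies outside its binding domain — allowed.
— Omar: object of the clause headed by 'defended'; is c-commanded by the pronoun; coreference would bind this R-expression — blocked (Principle C).
— Paul's lawyer: subject of the clause headed by 'defended'; is c-commanded by the pronoun; coreference would bind this R-expression — blocked (Principle C).
— Ryan: subject of the matrix clause; c-commands the pronoun but lies outside its binding domain — allowed.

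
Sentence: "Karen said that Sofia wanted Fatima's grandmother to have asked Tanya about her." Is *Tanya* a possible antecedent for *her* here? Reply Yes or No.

No

*her* is a pronoun; Principle B requires it to be free in its binding domain — the clause headed by 'asked'.
— Tanya: object of the clause headed by 'asked'; c-commands the pronoun within its binding domain — blocked (Principle B).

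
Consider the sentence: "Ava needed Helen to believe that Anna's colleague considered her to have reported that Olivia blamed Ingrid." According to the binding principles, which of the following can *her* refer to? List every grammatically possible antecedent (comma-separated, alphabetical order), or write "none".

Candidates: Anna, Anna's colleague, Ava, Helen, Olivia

*her* is a pronoun; Principle B requires it to be free in its binding domain — the clause headed by 'considered'.
— Anna: possessor inside the subject DP of the clause headed by 'considered'; does not c-command the pronoun — Principle B does not apply; allowed.
— Anna's colleague: subject of the clause headed by 'considered'; c-commands the pronoun within its binding domain — blocked (Principle B).
— Ava: subject of the matrix clause; c-commands the pronoun but lies outside its binding domain — allowed.
— Helen: subject of the clause headed by 'believe'; c-commands the pronoun but lies outside its binding domain — allowed.
— Olivia: subject of the clause headed by 'blamed'; is c-commanded by the pronoun; coreference would bind this R-expression — blocked (Principle C).

Anna, Ava, Helen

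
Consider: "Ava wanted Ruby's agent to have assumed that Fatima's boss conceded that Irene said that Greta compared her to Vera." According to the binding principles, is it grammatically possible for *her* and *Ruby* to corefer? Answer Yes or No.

Yes

*her* is a pronoun; Principle B requires it to be free in its binding domain — the clause headed by 'compared'.
— Ruby: possessor inside the subject DP of the clause headed by 'assumed'; does not c-command the pronoun — Principle B does not apply; allowed.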